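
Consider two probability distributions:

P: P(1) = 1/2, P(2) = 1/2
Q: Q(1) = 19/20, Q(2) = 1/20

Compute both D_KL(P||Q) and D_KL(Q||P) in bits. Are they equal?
D_KL(P||Q) = 1.1980 bits, D_KL(Q||P) = 0.7136 bits. No, they are not equal.

D_KL(P||Q) = Σ P(x) log₂(P(x)/Q(x))

Computing term by term:
  P(1)·log₂(P(1)/Q(1)) = (1/2)·log₂((1/2)/(19/20)) = -0.46300
  P(2)·log₂(P(2)/Q(2)) = (1/2)·log₂((1/2)/(1/20)) = 1.66096

D_KL(P||Q) = -0.46300 + 1.66096 = 1.19796 ≈ 1.1980 bits

D_KL(Q||P) = Σ Q(x) log₂(Q(x)/P(x))

Computing term by term:
  Q(1)·log₂(Q(1)/P(1)) = (19/20)·log₂((19/20)/(1/2)) = 0.87970
  Q(2)·log₂(Q(2)/P(2)) = (1/20)·log₂((1/20)/(1/2)) = -0.16610

D_KL(Q||P) = 0.87970 - 0.16610 = 0.71360 ≈ 0.7136 bits

These are NOT equal (difference: 0.4844 bits). KL divergence is asymmetric: D_KL(P||Q) ≠ D_KL(Q||P) in general.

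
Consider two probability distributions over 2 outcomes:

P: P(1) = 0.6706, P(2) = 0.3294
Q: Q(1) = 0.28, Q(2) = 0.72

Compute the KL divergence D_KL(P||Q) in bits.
0.4734 bits

D_KL(P||Q) = Σ P(x) log₂(P(x)/Q(x))

Computing term by term:
  P(1)·log₂(P(1)/Q(1)) = 0.6706·log₂(0.6706/0.28) = 0.84497
  P(2)·log₂(P(2)/Q(2)) = 0.3294·log₂(0.3294/0.72) = -0.37161

D_KL(P||Q) = 0.84497 - 0.37161 = 0.47336 ≈ 0.4734 bits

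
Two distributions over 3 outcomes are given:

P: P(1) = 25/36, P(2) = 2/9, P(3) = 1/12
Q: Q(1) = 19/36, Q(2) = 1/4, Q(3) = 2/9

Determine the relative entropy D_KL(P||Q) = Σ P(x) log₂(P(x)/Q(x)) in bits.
0.1193 bits

D_KL(P||Q) = Σ P(x) log₂(P(x)/Q(x))

Computing term by term:
  P(1)·log₂(P(1)/Q(1)) = (25/36)·log₂((25/36)/(19/36)) = 0.27495
  P(2)·log₂(P(2)/Q(2)) = (2/9)·log₂((2/9)/(1/4)) = -0.03776
  P(3)·log₂(P(3)/Q(3)) = (1/12)·log₂((1/12)/(2/9)) = -0.11792

D_KL(P||Q) = 0.27495 - 0.03776 - 0.11792 = 0.11927 ≈ 0.1193 bits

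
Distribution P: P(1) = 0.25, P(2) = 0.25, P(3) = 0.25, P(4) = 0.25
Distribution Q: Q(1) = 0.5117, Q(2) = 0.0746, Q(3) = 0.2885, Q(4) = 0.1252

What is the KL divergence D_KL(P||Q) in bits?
0.3756 bits

D_KL(P||Q) = Σ P(x) log₂(P(x)/Q(x))

Computing term by term:
  P(1)·log₂(P(1)/Q(1)) = 0.25·log₂(0.25/0.5117) = -0.25834
  P(2)·log₂(P(2)/Q(2)) = 0.25·log₂(0.25/0.0746) = 0.43617
  P(3)·log₂(P(3)/Q(3)) = 0.25·log₂(0.25/0.2885) = -0.05166
  P(4)·log₂(P(4)/Q(4)) = 0.25·log₂(0.25/0.1252) = 0.24942

D_KL(P||Q) = -0.25834 + 0.43617 - 0.05166 + 0.24942 = 0.37559 ≈ 0.3756 bits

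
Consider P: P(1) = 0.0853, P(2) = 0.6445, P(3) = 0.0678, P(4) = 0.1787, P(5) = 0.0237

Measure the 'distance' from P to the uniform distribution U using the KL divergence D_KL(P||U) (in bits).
0.7754 bits

U(i) = 1/5 for all i

D_KL(P||U) = Σ P(x) log₂(P(x) / (1/5))
           = Σ P(x) log₂(P(x)) + log₂(5)
           = log₂(5) - H(P)

H(P) = -Σ P(x) log₂(P(x)):
  -P(1)·log₂(P(1)) = -(0.0853)·log₂(0.0853) = 0.30293
  -P(2)·log₂(P(2)) = -(0.6445)·log₂(0.6445) = 0.40845
  -P(3)·log₂(P(3)) = -(0.0678)·log₂(0.0678) = 0.26324
  -P(4)·log₂(P(4)) = -(0.1787)·log₂(0.1787) = 0.44396
  -P(5)·log₂(P(5)) = -(0.0237)·log₂(0.0237) = 0.12796
H(P) = 0.30293 + 0.40845 + 0.26324 + 0.44396 + 0.12796 = 1.54654 bits

log₂(5) = 2.32193 bits

D_KL(P||U) = 2.32193 - 1.54654 = 0.77539 ≈ 0.7754 bits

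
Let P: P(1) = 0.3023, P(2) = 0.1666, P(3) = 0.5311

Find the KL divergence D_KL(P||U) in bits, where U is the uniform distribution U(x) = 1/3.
0.1476 bits

U(i) = 1/3 for all i

D_KL(P||U) = Σ P(x) log₂(P(x) / (1/3))
           = Σ P(x) log₂(P(x)) + log₂(3)
           = log₂(3) - H(P)

H(P) = -Σ P(x) log₂(P(x)):
  -P(1)·log₂(P(1)) = -(0.3023)·log₂(0.3023) = 0.52175
  -P(2)·log₂(P(2)) = -(0.1666)·log₂(0.1666) = 0.43075
  -P(3)·log₂(P(3)) = -(0.5311)·log₂(0.5311) = 0.48486
H(P) = 0.52175 + 0.43075 + 0.48486 = 1.43736 bits

log₂(3) = 1.58496 bits

D_KL(P||U) = 1.58496 - 1.43736 = 0.14760 ≈ 0.1476 bits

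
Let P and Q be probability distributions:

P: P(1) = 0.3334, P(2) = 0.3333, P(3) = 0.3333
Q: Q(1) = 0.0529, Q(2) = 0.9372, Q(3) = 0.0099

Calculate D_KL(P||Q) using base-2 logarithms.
2.0793 bits

D_KL(P||Q) = Σ P(x) log₂(P(x)/Q(x))

Computing term by term:
  P(1)·log₂(P(1)/Q(1)) = 0.3334·log₂(0.3334/0.0529) = 0.88548
  P(2)·log₂(P(2)/Q(2)) = 0.3333·log₂(0.3333/0.9372) = -0.49713
  P(3)·log₂(P(3)/Q(3)) = 0.3333·log₂(0.3333/0.0099) = 1.69091

D_KL(P||Q) = 0.88548 - 0.49713 + 1.69091 = 2.07926 ≈ 2.0793 bits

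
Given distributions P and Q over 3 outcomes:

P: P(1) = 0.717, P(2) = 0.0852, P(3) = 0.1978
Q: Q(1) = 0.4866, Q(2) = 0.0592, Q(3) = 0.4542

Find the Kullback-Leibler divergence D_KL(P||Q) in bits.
0.2085 bits

D_KL(P||Q) = Σ P(x) log₂(P(x)/Q(x))

Computing term by term:
  P(1)·log₂(P(1)/Q(1)) = 0.717·log₂(0.717/0.4866) = 0.40097
  P(2)·log₂(P(2)/Q(2)) = 0.0852·log₂(0.0852/0.0592) = 0.04475
  P(3)·log₂(P(3)/Q(3)) = 0.1978·log₂(0.1978/0.4542) = -0.23722

D_KL(P||Q) = 0.40097 + 0.04475 - 0.23722 = 0.20850 ≈ 0.2085 bits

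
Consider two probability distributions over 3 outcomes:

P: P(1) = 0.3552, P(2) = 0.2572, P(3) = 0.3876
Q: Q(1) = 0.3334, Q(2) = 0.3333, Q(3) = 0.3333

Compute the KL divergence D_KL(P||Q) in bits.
0.0207 bits

D_KL(P||Q) = Σ P(x) log₂(P(x)/Q(x))

Computing term by term:
  P(1)·log₂(P(1)/Q(1)) = 0.3552·log₂(0.3552/0.3334) = 0.03246
  P(2)·log₂(P(2)/Q(2)) = 0.2572·log₂(0.2572/0.3333) = -0.09617
  P(3)·log₂(P(3)/Q(3)) = 0.3876·log₂(0.3876/0.3333) = 0.08440

D_KL(P||Q) = 0.03246 - 0.09617 + 0.08440 = 0.02069 ≈ 0.0207 bits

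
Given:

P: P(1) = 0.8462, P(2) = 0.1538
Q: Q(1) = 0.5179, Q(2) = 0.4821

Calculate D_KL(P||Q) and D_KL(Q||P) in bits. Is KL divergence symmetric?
D_KL(P||Q) = 0.3459 bits, D_KL(Q||P) = 0.4278 bits. No, KL divergence is not symmetric.

D_KL(P||Q) = Σ P(x) log₂(P(x)/Q(x))

Computing term by term:
  P(1)·log₂(P(1)/Q(1)) = 0.8462·log₂(0.8462/0.5179) = 0.59938
  P(2)·log₂(P(2)/Q(2)) = 0.1538·log₂(0.1538/0.4821) = -0.25350

D_KL(P||Q) = 0.59938 - 0.25350 = 0.34588 ≈ 0.3459 bits

D_KL(Q||P) = Σ Q(x) log₂(Q(x)/P(x))

Computing term by term:
  Q(1)·log₂(Q(1)/P(1)) = 0.5179·log₂(0.5179/0.8462) = -0.36684
  Q(2)·log₂(Q(2)/P(2)) = 0.4821·log₂(0.4821/0.1538) = 0.79463

D_KL(Q||P) = -0.36684 + 0.79463 = 0.42779 ≈ 0.4278 bits

These are NOT equal (difference: 0.0819 bits). KL divergence is asymmetric: D_KL(P||Q) ≠ D_KL(Q||P) in general.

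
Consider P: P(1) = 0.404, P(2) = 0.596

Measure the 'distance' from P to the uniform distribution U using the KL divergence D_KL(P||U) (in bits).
0.0268 bits

U(i) = 1/2 for all i

D_KL(P||U) = Σ P(x) log₂(P(x) / (1/2))
           = Σ P(x) log₂(P(x)) + log₂(2)
           = log₂(2) - H(P)

H(P) = -Σ P(x) log₂(P(x)):
  -P(1)·log₂(P(1)) = -(0.404)·log₂(0.404) = 0.52826
  -P(2)·log₂(P(2)) = -(0.596)·log₂(0.596) = 0.44498
H(P) = 0.52826 + 0.44498 = 0.97324 bits

log₂(2) = 1.00000 bits

D_KL(P||U) = 1.00000 - 0.97324 = 0.02676 ≈ 0.0268 bits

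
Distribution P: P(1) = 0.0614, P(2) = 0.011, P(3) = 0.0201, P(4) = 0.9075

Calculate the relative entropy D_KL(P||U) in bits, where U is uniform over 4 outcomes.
1.4409 bits

U(i) = 1/4 for all i

D_KL(P||U) = Σ P(x) log₂(P(x) / (1/4))
           = Σ P(x) log₂(P(x)) + log₂(4)
           = log₂(4) - H(P)

H(P) = -Σ P(x) log₂(P(x)):
  -P(1)·log₂(P(1)) = -(0.0614)·log₂(0.0614) = 0.24717
  -P(2)·log₂(P(2)) = -(0.011)·log₂(0.011) = 0.07157
  -P(3)·log₂(P(3)) = -(0.0201)·log₂(0.0201) = 0.11330
  -P(4)·log₂(P(4)) = -(0.9075)·log₂(0.9075) = 0.12708
H(P) = 0.24717 + 0.07157 + 0.11330 + 0.12708 = 0.55912 bits

log₂(4) = 2.00000 bits

D_KL(P||U) = 2.00000 - 0.55912 = 1.44088 ≈ 1.4409 bits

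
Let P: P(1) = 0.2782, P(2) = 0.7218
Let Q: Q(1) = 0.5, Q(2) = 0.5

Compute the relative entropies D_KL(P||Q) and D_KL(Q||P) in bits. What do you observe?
D_KL(P||Q) = 0.1470 bits, D_KL(Q||P) = 0.1581 bits. The two directions give different values (D_KL(Q||P) exceeds D_KL(P||Q) by 0.0111 bits): KL divergence is asymmetric.

D_KL(P||Q) = Σ P(x) log₂(P(x)/Q(x))

Computing term by term:
  P(1)·log₂(P(1)/Q(1)) = 0.2782·log₂(0.2782/0.5) = -0.23530
  P(2)·log₂(P(2)/Q(2)) = 0.7218·log₂(0.7218/0.5) = 0.38232

D_KL(P||Q) = -0.23530 + 0.38232 = 0.14702 ≈ 0.1470 bits

D_KL(Q||P) = Σ Q(x) log₂(Q(x)/P(x))

Computing term by term:
  Q(1)·log₂(Q(1)/P(1)) = 0.5·log₂(0.5/0.2782) = 0.42290
  Q(2)·log₂(Q(2)/P(2)) = 0.5·log₂(0.5/0.7218) = -0.26484

D_KL(Q||P) = 0.42290 - 0.26484 = 0.15806 ≈ 0.1581 bits

These are NOT equal (difference: 0.0111 bits). KL divergence is asymmetric: D_KL(P||Q) ≠ D_KL(Q||P) in general.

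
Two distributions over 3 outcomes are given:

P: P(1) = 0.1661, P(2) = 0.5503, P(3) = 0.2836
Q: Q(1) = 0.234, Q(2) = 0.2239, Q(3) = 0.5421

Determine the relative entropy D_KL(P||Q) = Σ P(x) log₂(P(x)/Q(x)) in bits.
0.3667 bits

D_KL(P||Q) = Σ P(x) log₂(P(x)/Q(x))

Computing term by term:
  P(1)·log₂(P(1)/Q(1)) = 0.1661·log₂(0.1661/0.234) = -0.08213
  P(2)·log₂(P(2)/Q(2)) = 0.5503·log₂(0.5503/0.2239) = 0.71394
  P(3)·log₂(P(3)/Q(3)) = 0.2836·log₂(0.2836/0.5421) = -0.26508

D_KL(P||Q) = -0.08213 + 0.71394 - 0.26508 = 0.36673 ≈ 0.3667 bits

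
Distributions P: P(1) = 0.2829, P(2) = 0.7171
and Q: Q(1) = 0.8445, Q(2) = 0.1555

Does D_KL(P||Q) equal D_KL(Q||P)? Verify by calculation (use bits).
D_KL(P||Q) = 1.1350 bits, D_KL(Q||P) = 0.9895 bits. No — D_KL(P||Q) ≠ D_KL(Q||P) for this pair.

D_KL(P||Q) = Σ P(x) log₂(P(x)/Q(x))

Computing term by term:
  P(1)·log₂(P(1)/Q(1)) = 0.2829·log₂(0.2829/0.8445) = -0.44636
  P(2)·log₂(P(2)/Q(2)) = 0.7171·log₂(0.7171/0.1555) = 1.58139

D_KL(P||Q) = -0.44636 + 1.58139 = 1.13503 ≈ 1.1350 bits

D_KL(Q||P) = Σ Q(x) log₂(Q(x)/P(x))

Computing term by term:
  Q(1)·log₂(Q(1)/P(1)) = 0.8445·log₂(0.8445/0.2829) = 1.33246
  Q(2)·log₂(Q(2)/P(2)) = 0.1555·log₂(0.1555/0.7171) = -0.34292

D_KL(Q||P) = 1.33246 - 0.34292 = 0.98954 ≈ 0.9895 bits

These are NOT equal (difference: 0.1455 bits). KL divergence is asymmetric: D_KL(P||Q) ≠ D_KL(Q||P) in general.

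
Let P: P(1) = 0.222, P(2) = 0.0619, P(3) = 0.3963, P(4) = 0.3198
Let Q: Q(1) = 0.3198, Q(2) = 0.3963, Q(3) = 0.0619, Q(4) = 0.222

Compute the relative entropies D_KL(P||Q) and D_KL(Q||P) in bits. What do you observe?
D_KL(P||Q) = 0.9472 bits, D_KL(Q||P) = 0.9472 bits. The two directions give the same value here, because Q is a self-inverse relabeling of P; in general KL divergence is asymmetric.

D_KL(P||Q) = Σ P(x) log₂(P(x)/Q(x))

Computing term by term:
  P(1)·log₂(P(1)/Q(1)) = 0.222·log₂(0.222/0.3198) = -0.11691
  P(2)·log₂(P(2)/Q(2)) = 0.0619·log₂(0.0619/0.3963) = -0.16580
  P(3)·log₂(P(3)/Q(3)) = 0.3963·log₂(0.3963/0.0619) = 1.06152
  P(4)·log₂(P(4)/Q(4)) = 0.3198·log₂(0.3198/0.222) = 0.16841

D_KL(P||Q) = -0.11691 - 0.16580 + 1.06152 + 0.16841 = 0.94722 ≈ 0.9472 bits

D_KL(Q||P) = Σ Q(x) log₂(Q(x)/P(x))

Computing term by term:
  Q(1)·log₂(Q(1)/P(1)) = 0.3198·log₂(0.3198/0.222) = 0.16841
  Q(2)·log₂(Q(2)/P(2)) = 0.3963·log₂(0.3963/0.0619) = 1.06152
  Q(3)·log₂(Q(3)/P(3)) = 0.0619·log₂(0.0619/0.3963) = -0.16580
  Q(4)·log₂(Q(4)/P(4)) = 0.222·log₂(0.222/0.3198) = -0.11691

D_KL(Q||P) = 0.16841 + 1.06152 - 0.16580 - 0.11691 = 0.94722 ≈ 0.9472 bits

These ARE equal here. Q is P with outcomes relabeled (Q(1) = P(4), Q(2) = P(3), Q(3) = P(2), Q(4) = P(1)) by a relabeling that is its own inverse, so the two sums contain exactly the same terms in a different order. This is a special case — KL divergence is not symmetric in general: D_KL(P||Q) ≠ D_KL(Q||P) for most P, Q.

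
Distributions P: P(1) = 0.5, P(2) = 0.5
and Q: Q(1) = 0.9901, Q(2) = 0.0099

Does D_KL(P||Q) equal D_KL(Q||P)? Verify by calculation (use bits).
D_KL(P||Q) = 2.3364 bits, D_KL(Q||P) = 0.9199 bits. No — D_KL(P||Q) ≠ D_KL(Q||P) for this pair.

D_KL(P||Q) = Σ P(x) log₂(P(x)/Q(x))

Computing term by term:
  P(1)·log₂(P(1)/Q(1)) = 0.5·log₂(0.5/0.9901) = -0.49282
  P(2)·log₂(P(2)/Q(2)) = 0.5·log₂(0.5/0.0099) = 2.82918

D_KL(P||Q) = -0.49282 + 2.82918 = 2.33636 ≈ 2.3364 bits

D_KL(Q||P) = Σ Q(x) log₂(Q(x)/P(x))

Computing term by term:
  Q(1)·log₂(Q(1)/P(1)) = 0.9901·log₂(0.9901/0.5) = 0.97589
  Q(2)·log₂(Q(2)/P(2)) = 0.0099·log₂(0.0099/0.5) = -0.05602

D_KL(Q||P) = 0.97589 - 0.05602 = 0.91987 ≈ 0.9199 bits

These are NOT equal (difference: 1.4165 bits). KL divergence is asymmetric: D_KL(P||Q) ≠ D_KL(Q||P) in general.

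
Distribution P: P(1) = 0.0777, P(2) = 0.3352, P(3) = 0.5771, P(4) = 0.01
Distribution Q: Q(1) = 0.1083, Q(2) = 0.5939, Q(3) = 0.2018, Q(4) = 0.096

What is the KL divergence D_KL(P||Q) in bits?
0.5284 bits

D_KL(P||Q) = Σ P(x) log₂(P(x)/Q(x))

Computing term by term:
  P(1)·log₂(P(1)/Q(1)) = 0.0777·log₂(0.0777/0.1083) = -0.03722
  P(2)·log₂(P(2)/Q(2)) = 0.3352·log₂(0.3352/0.5939) = -0.27661
  P(3)·log₂(P(3)/Q(3)) = 0.5771·log₂(0.5771/0.2018) = 0.87482
  P(4)·log₂(P(4)/Q(4)) = 0.01·log₂(0.01/0.096) = -0.03263

D_KL(P||Q) = -0.03722 - 0.27661 + 0.87482 - 0.03263 = 0.52836 ≈ 0.5284 bits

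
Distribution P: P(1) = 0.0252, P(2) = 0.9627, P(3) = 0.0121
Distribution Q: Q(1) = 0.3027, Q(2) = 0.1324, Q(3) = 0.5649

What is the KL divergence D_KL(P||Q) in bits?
2.5980 bits

D_KL(P||Q) = Σ P(x) log₂(P(x)/Q(x))

Computing term by term:
  P(1)·log₂(P(1)/Q(1)) = 0.0252·log₂(0.0252/0.3027) = -0.09038
  P(2)·log₂(P(2)/Q(2)) = 0.9627·log₂(0.9627/0.1324) = 2.75542
  P(3)·log₂(P(3)/Q(3)) = 0.0121·log₂(0.0121/0.5649) = -0.06709

D_KL(P||Q) = -0.09038 + 2.75542 - 0.06709 = 2.59795 ≈ 2.5980 bits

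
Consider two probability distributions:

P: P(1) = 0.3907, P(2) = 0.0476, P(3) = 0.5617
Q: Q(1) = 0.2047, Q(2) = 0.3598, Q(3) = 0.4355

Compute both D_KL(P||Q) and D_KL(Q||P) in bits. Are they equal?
D_KL(P||Q) = 0.4317 bits, D_KL(Q||P) = 0.6992 bits. No, they are not equal.

D_KL(P||Q) = Σ P(x) log₂(P(x)/Q(x))

Computing term by term:
  P(1)·log₂(P(1)/Q(1)) = 0.3907·log₂(0.3907/0.2047) = 0.36435
  P(2)·log₂(P(2)/Q(2)) = 0.0476·log₂(0.0476/0.3598) = -0.13890
  P(3)·log₂(P(3)/Q(3)) = 0.5617·log₂(0.5617/0.4355) = 0.20622

D_KL(P||Q) = 0.36435 - 0.13890 + 0.20622 = 0.43167 ≈ 0.4317 bits

D_KL(Q||P) = Σ Q(x) log₂(Q(x)/P(x))

Computing term by term:
  Q(1)·log₂(Q(1)/P(1)) = 0.2047·log₂(0.2047/0.3907) = -0.19089
  Q(2)·log₂(Q(2)/P(2)) = 0.3598·log₂(0.3598/0.0476) = 1.04995
  Q(3)·log₂(Q(3)/P(3)) = 0.4355·log₂(0.4355/0.5617) = -0.15988

D_KL(Q||P) = -0.19089 + 1.04995 - 0.15988 = 0.69918 ≈ 0.6992 bits

These are NOT equal (difference: 0.2675 bits). KL divergence is asymmetric: D_KL(P||Q) ≠ D_KL(Q||P) in general.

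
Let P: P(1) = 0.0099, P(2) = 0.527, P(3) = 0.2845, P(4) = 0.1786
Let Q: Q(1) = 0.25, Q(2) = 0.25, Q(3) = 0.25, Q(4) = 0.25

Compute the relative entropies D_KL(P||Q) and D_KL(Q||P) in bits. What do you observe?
D_KL(P||Q) = 0.4873 bits, D_KL(Q||P) = 0.9703 bits. The two directions give different values (D_KL(Q||P) exceeds D_KL(P||Q) by 0.4830 bits): KL divergence is asymmetric.

D_KL(P||Q) = Σ P(x) log₂(P(x)/Q(x))

Computing term by term:
  P(1)·log₂(P(1)/Q(1)) = 0.0099·log₂(0.0099/0.25) = -0.04612
  P(2)·log₂(P(2)/Q(2)) = 0.527·log₂(0.527/0.25) = 0.56699
  P(3)·log₂(P(3)/Q(3)) = 0.2845·log₂(0.2845/0.25) = 0.05306
  P(4)·log₂(P(4)/Q(4)) = 0.1786·log₂(0.1786/0.25) = -0.08666

D_KL(P||Q) = -0.04612 + 0.56699 + 0.05306 - 0.08666 = 0.48727 ≈ 0.4873 bits

D_KL(Q||P) = Σ Q(x) log₂(Q(x)/P(x))

Computing term by term:
  Q(1)·log₂(Q(1)/P(1)) = 0.25·log₂(0.25/0.0099) = 1.16459
  Q(2)·log₂(Q(2)/P(2)) = 0.25·log₂(0.25/0.527) = -0.26897
  Q(3)·log₂(Q(3)/P(3)) = 0.25·log₂(0.25/0.2845) = -0.04663
  Q(4)·log₂(Q(4)/P(4)) = 0.25·log₂(0.25/0.1786) = 0.12130

D_KL(Q||P) = 1.16459 - 0.26897 - 0.04663 + 0.12130 = 0.97029 ≈ 0.9703 bits

These are NOT equal (difference: 0.4830 bits). KL divergence is asymmetric: D_KL(P||Q) ≠ D_KL(Q||P) in general.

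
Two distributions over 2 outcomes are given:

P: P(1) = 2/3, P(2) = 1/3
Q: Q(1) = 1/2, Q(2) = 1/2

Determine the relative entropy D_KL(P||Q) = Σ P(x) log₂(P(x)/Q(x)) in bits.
0.0817 bits

D_KL(P||Q) = Σ P(x) log₂(P(x)/Q(x))

Computing term by term:
  P(1)·log₂(P(1)/Q(1)) = (2/3)·log₂((2/3)/(1/2)) = 0.27669
  P(2)·log₂(P(2)/Q(2)) = (1/3)·log₂((1/3)/(1/2)) = -0.19499

D_KL(P||Q) = 0.27669 - 0.19499 = 0.08170 ≈ 0.0817 bits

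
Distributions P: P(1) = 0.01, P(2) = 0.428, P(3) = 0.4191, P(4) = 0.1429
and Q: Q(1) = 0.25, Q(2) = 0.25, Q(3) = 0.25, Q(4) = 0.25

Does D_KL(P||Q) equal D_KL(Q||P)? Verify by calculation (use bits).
D_KL(P||Q) = 0.4826 bits, D_KL(Q||P) = 0.9824 bits. No — D_KL(P||Q) ≠ D_KL(Q||P) for this pair.

D_KL(P||Q) = Σ P(x) log₂(P(x)/Q(x))

Computing term by term:
  P(1)·log₂(P(1)/Q(1)) = 0.01·log₂(0.01/0.25) = -0.04644
  P(2)·log₂(P(2)/Q(2)) = 0.428·log₂(0.428/0.25) = 0.33199
  P(3)·log₂(P(3)/Q(3)) = 0.4191·log₂(0.4191/0.25) = 0.31238
  P(4)·log₂(P(4)/Q(4)) = 0.1429·log₂(0.1429/0.25) = -0.11531

D_KL(P||Q) = -0.04644 + 0.33199 + 0.31238 - 0.11531 = 0.48262 ≈ 0.4826 bits

D_KL(Q||P) = Σ Q(x) log₂(Q(x)/P(x))

Computing term by term:
  Q(1)·log₂(Q(1)/P(1)) = 0.25·log₂(0.25/0.01) = 1.16096
  Q(2)·log₂(Q(2)/P(2)) = 0.25·log₂(0.25/0.428) = -0.19392
  Q(3)·log₂(Q(3)/P(3)) = 0.25·log₂(0.25/0.4191) = -0.18634
  Q(4)·log₂(Q(4)/P(4)) = 0.25·log₂(0.25/0.1429) = 0.20173

D_KL(Q||P) = 1.16096 - 0.19392 - 0.18634 + 0.20173 = 0.98243 ≈ 0.9824 bits

These are NOT equal (difference: 0.4998 bits). KL divergence is asymmetric: D_KL(P||Q) ≠ D_KL(Q||P) in general.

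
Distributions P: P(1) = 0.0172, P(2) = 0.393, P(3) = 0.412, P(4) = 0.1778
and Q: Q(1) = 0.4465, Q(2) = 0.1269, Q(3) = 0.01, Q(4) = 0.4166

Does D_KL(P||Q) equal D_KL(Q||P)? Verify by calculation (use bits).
D_KL(P||Q) = 2.5519 bits, D_KL(Q||P) = 2.3489 bits. No — D_KL(P||Q) ≠ D_KL(Q||P) for this pair.

D_KL(P||Q) = Σ P(x) log₂(P(x)/Q(x))

Computing term by term:
  P(1)·log₂(P(1)/Q(1)) = 0.0172·log₂(0.0172/0.4465) = -0.08081
  P(2)·log₂(P(2)/Q(2)) = 0.393·log₂(0.393/0.1269) = 0.64092
  P(3)·log₂(P(3)/Q(3)) = 0.412·log₂(0.412/0.01) = 2.21020
  P(4)·log₂(P(4)/Q(4)) = 0.1778·log₂(0.1778/0.4166) = -0.21841

D_KL(P||Q) = -0.08081 + 0.64092 + 2.21020 - 0.21841 = 2.55190 ≈ 2.5519 bits

D_KL(Q||P) = Σ Q(x) log₂(Q(x)/P(x))

Computing term by term:
  Q(1)·log₂(Q(1)/P(1)) = 0.4465·log₂(0.4465/0.0172) = 2.09774
  Q(2)·log₂(Q(2)/P(2)) = 0.1269·log₂(0.1269/0.393) = -0.20695
  Q(3)·log₂(Q(3)/P(3)) = 0.01·log₂(0.01/0.412) = -0.05365
  Q(4)·log₂(Q(4)/P(4)) = 0.4166·log₂(0.4166/0.1778) = 0.51175

D_KL(Q||P) = 2.09774 - 0.20695 - 0.05365 + 0.51175 = 2.34889 ≈ 2.3489 bits

These are NOT equal (difference: 0.2030 bits). KL divergence is asymmetric: D_KL(P||Q) ≠ D_KL(Q||P) in general.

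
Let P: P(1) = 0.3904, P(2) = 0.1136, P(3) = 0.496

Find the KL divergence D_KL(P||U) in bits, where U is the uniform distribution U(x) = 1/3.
0.1970 bits

U(i) = 1/3 for all i

D_KL(P||U) = Σ P(x) log₂(P(x) / (1/3))
           = Σ P(x) log₂(P(x)) + log₂(3)
           = log₂(3) - H(P)

H(P) = -Σ P(x) log₂(P(x)):
  -P(1)·log₂(P(1)) = -(0.3904)·log₂(0.3904) = 0.52976
  -P(2)·log₂(P(2)) = -(0.1136)·log₂(0.1136) = 0.35647
  -P(3)·log₂(P(3)) = -(0.496)·log₂(0.496) = 0.50175
H(P) = 0.52976 + 0.35647 + 0.50175 = 1.38798 bits

log₂(3) = 1.58496 bits

D_KL(P||U) = 1.58496 - 1.38798 = 0.19698 ≈ 0.1970 bits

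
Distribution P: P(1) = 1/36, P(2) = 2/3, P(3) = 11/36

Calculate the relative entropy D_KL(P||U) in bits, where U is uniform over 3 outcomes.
0.5287 bits

U(i) = 1/3 for all i

D_KL(P||U) = Σ P(x) log₂(P(x) / (1/3))
           = Σ P(x) log₂(P(x)) + log₂(3)
           = log₂(3) - H(P)

H(P) = -Σ P(x) log₂(P(x)):
  -P(1)·log₂(P(1)) = -(1/36)·log₂(1/36) = 0.14361
  -P(2)·log₂(P(2)) = -(2/3)·log₂(2/3) = 0.38998
  -P(3)·log₂(P(3)) = -(11/36)·log₂(11/36) = 0.52265
H(P) = 0.14361 + 0.38998 + 0.52265 = 1.05624 bits

log₂(3) = 1.58496 bits

D_KL(P||U) = 1.58496 - 1.05624 = 0.52872 ≈ 0.5287 bits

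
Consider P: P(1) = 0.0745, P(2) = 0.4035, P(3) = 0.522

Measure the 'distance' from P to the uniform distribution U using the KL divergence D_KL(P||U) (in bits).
0.2879 bits

U(i) = 1/3 for all i

D_KL(P||U) = Σ P(x) log₂(P(x) / (1/3))
           = Σ P(x) log₂(P(x)) + log₂(3)
           = log₂(3) - H(P)

H(P) = -Σ P(x) log₂(P(x)):
  -P(1)·log₂(P(1)) = -(0.0745)·log₂(0.0745) = 0.27912
  -P(2)·log₂(P(2)) = -(0.4035)·log₂(0.4035) = 0.52833
  -P(3)·log₂(P(3)) = -(0.522)·log₂(0.522) = 0.48957
H(P) = 0.27912 + 0.52833 + 0.48957 = 1.29702 bits

log₂(3) = 1.58496 bits

D_KL(P||U) = 1.58496 - 1.29702 = 0.28794 ≈ 0.2879 bits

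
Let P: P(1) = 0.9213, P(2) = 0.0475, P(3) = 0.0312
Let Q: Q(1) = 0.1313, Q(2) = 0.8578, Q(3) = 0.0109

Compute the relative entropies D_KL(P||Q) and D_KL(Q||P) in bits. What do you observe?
D_KL(P||Q) = 2.4386 bits, D_KL(Q||P) = 3.1954 bits. The two directions give different values (D_KL(Q||P) exceeds D_KL(P||Q) by 0.7568 bits): KL divergence is asymmetric.

D_KL(P||Q) = Σ P(x) log₂(P(x)/Q(x))

Computing term by term:
  P(1)·log₂(P(1)/Q(1)) = 0.9213·log₂(0.9213/0.1313) = 2.58959
  P(2)·log₂(P(2)/Q(2)) = 0.0475·log₂(0.0475/0.8578) = -0.19830
  P(3)·log₂(P(3)/Q(3)) = 0.0312·log₂(0.0312/0.0109) = 0.04734

D_KL(P||Q) = 2.58959 - 0.19830 + 0.04734 = 2.43863 ≈ 2.4386 bits

D_KL(Q||P) = Σ Q(x) log₂(Q(x)/P(x))

Computing term by term:
  Q(1)·log₂(Q(1)/P(1)) = 0.1313·log₂(0.1313/0.9213) = -0.36906
  Q(2)·log₂(Q(2)/P(2)) = 0.8578·log₂(0.8578/0.0475) = 3.58101
  Q(3)·log₂(Q(3)/P(3)) = 0.0109·log₂(0.0109/0.0312) = -0.01654

D_KL(Q||P) = -0.36906 + 3.58101 - 0.01654 = 3.19541 ≈ 3.1954 bits

These are NOT equal (difference: 0.7568 bits). KL divergence is asymmetric: D_KL(P||Q) ≠ D_KL(Q||P) in general.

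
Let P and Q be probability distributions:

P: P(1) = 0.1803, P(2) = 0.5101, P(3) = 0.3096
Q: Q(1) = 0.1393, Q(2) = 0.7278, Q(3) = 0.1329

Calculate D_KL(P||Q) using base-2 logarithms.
0.1833 bits

D_KL(P||Q) = Σ P(x) log₂(P(x)/Q(x))

Computing term by term:
  P(1)·log₂(P(1)/Q(1)) = 0.1803·log₂(0.1803/0.1393) = 0.06711
  P(2)·log₂(P(2)/Q(2)) = 0.5101·log₂(0.5101/0.7278) = -0.26156
  P(3)·log₂(P(3)/Q(3)) = 0.3096·log₂(0.3096/0.1329) = 0.37773

D_KL(P||Q) = 0.06711 - 0.26156 + 0.37773 = 0.18328 ≈ 0.1833 bits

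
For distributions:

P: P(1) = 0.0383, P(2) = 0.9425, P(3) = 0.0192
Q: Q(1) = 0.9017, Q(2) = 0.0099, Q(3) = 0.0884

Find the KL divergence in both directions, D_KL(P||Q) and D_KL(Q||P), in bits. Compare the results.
D_KL(P||Q) = 5.9781 bits, D_KL(Q||P) = 4.2389 bits. D_KL(P||Q) is larger than D_KL(Q||P) by 1.7392 bits; the two directions differ.

D_KL(P||Q) = Σ P(x) log₂(P(x)/Q(x))

Computing term by term:
  P(1)·log₂(P(1)/Q(1)) = 0.0383·log₂(0.0383/0.9017) = -0.17454
  P(2)·log₂(P(2)/Q(2)) = 0.9425·log₂(0.9425/0.0099) = 6.19498
  P(3)·log₂(P(3)/Q(3)) = 0.0192·log₂(0.0192/0.0884) = -0.04230

D_KL(P||Q) = -0.17454 + 6.19498 - 0.04230 = 5.97814 ≈ 5.9781 bits

D_KL(Q||P) = Σ Q(x) log₂(Q(x)/P(x))

Computing term by term:
  Q(1)·log₂(Q(1)/P(1)) = 0.9017·log₂(0.9017/0.0383) = 4.10926
  Q(2)·log₂(Q(2)/P(2)) = 0.0099·log₂(0.0099/0.9425) = -0.06507
  Q(3)·log₂(Q(3)/P(3)) = 0.0884·log₂(0.0884/0.0192) = 0.19474

D_KL(Q||P) = 4.10926 - 0.06507 + 0.19474 = 4.23893 ≈ 4.2389 bits

These are NOT equal (difference: 1.7392 bits). KL divergence is asymmetric: D_KL(P||Q) ≠ D_KL(Q||P) in general.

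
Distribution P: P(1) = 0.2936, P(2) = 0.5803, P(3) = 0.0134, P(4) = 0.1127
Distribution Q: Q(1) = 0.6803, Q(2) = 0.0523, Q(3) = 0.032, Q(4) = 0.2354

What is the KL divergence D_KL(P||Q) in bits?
1.5222 bits

D_KL(P||Q) = Σ P(x) log₂(P(x)/Q(x))

Computing term by term:
  P(1)·log₂(P(1)/Q(1)) = 0.2936·log₂(0.2936/0.6803) = -0.35594
  P(2)·log₂(P(2)/Q(2)) = 0.5803·log₂(0.5803/0.0523) = 2.01475
  P(3)·log₂(P(3)/Q(3)) = 0.0134·log₂(0.0134/0.032) = -0.01683
  P(4)·log₂(P(4)/Q(4)) = 0.1127·log₂(0.1127/0.2354) = -0.11976

D_KL(P||Q) = -0.35594 + 2.01475 - 0.01683 - 0.11976 = 1.52222 ≈ 1.5222 bits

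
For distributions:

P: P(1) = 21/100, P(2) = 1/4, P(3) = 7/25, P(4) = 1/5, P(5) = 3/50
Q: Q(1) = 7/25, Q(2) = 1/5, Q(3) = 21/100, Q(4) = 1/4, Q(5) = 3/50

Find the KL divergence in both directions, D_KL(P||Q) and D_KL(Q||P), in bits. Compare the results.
D_KL(P||Q) = 0.0451 bits, D_KL(Q||P) = 0.0451 bits. The two directions give exactly the same value for this pair.

D_KL(P||Q) = Σ P(x) log₂(P(x)/Q(x))

Computing term by term:
  P(1)·log₂(P(1)/Q(1)) = (21/100)·log₂((21/100)/(7/25)) = -0.08716
  P(2)·log₂(P(2)/Q(2)) = (1/4)·log₂((1/4)/(1/5)) = 0.08048
  P(3)·log₂(P(3)/Q(3)) = (7/25)·log₂((7/25)/(21/100)) = 0.11621
  P(4)·log₂(P(4)/Q(4)) = (1/5)·log₂((1/5)/(1/4)) = -0.06439
  P(5)·log₂(P(5)/Q(5)) = (3/50)·log₂((3/50)/(3/50)) = 0.00000

D_KL(P||Q) = -0.08716 + 0.08048 + 0.11621 - 0.06439 + 0.00000 = 0.04514 ≈ 0.0451 bits

D_KL(Q||P) = Σ Q(x) log₂(Q(x)/P(x))

Computing term by term:
  Q(1)·log₂(Q(1)/P(1)) = (7/25)·log₂((7/25)/(21/100)) = 0.11621
  Q(2)·log₂(Q(2)/P(2)) = (1/5)·log₂((1/5)/(1/4)) = -0.06439
  Q(3)·log₂(Q(3)/P(3)) = (21/100)·log₂((21/100)/(7/25)) = -0.08716
  Q(4)·log₂(Q(4)/P(4)) = (1/4)·log₂((1/4)/(1/5)) = 0.08048
  Q(5)·log₂(Q(5)/P(5)) = (3/50)·log₂((3/50)/(3/50)) = 0.00000

D_KL(Q||P) = 0.11621 - 0.06439 - 0.08716 + 0.08048 + 0.00000 = 0.04514 ≈ 0.0451 bits

These ARE equal here. Q is P with outcomes relabeled (Q(1) = P(3), Q(2) = P(4), Q(3) = P(1), Q(4) = P(2)) by a relabeling that is its own inverse, so the two sums contain exactly the same terms in a different order. This is a special case — KL divergence is not symmetric in general: D_KL(P||Q) ≠ D_KL(Q||P) for most P, Q.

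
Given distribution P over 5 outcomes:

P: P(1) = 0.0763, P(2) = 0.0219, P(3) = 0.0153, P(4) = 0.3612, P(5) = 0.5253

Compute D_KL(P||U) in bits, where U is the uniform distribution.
0.8072 bits

U(i) = 1/5 for all i

D_KL(P||U) = Σ P(x) log₂(P(x) / (1/5))
           = Σ P(x) log₂(P(x)) + log₂(5)
           = log₂(5) - H(P)

H(P) = -Σ P(x) log₂(P(x)):
  -P(1)·log₂(P(1)) = -(0.0763)·log₂(0.0763) = 0.28324
  -P(2)·log₂(P(2)) = -(0.0219)·log₂(0.0219) = 0.12073
  -P(3)·log₂(P(3)) = -(0.0153)·log₂(0.0153) = 0.09226
  -P(4)·log₂(P(4)) = -(0.3612)·log₂(0.3612) = 0.53065
  -P(5)·log₂(P(5)) = -(0.5253)·log₂(0.5253) = 0.48789
H(P) = 0.28324 + 0.12073 + 0.09226 + 0.53065 + 0.48789 = 1.51477 bits

log₂(5) = 2.32193 bits

D_KL(P||U) = 2.32193 - 1.51477 = 0.80716 ≈ 0.8072 bits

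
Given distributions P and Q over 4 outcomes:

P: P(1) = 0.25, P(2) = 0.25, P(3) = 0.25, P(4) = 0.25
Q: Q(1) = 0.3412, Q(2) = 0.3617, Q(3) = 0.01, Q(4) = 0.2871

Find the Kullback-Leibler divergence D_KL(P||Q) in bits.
0.8657 bits

D_KL(P||Q) = Σ P(x) log₂(P(x)/Q(x))

Computing term by term:
  P(1)·log₂(P(1)/Q(1)) = 0.25·log₂(0.25/0.3412) = -0.11217
  P(2)·log₂(P(2)/Q(2)) = 0.25·log₂(0.25/0.3617) = -0.13322
  P(3)·log₂(P(3)/Q(3)) = 0.25·log₂(0.25/0.01) = 1.16096
  P(4)·log₂(P(4)/Q(4)) = 0.25·log₂(0.25/0.2871) = -0.04991

D_KL(P||Q) = -0.11217 - 0.13322 + 1.16096 - 0.04991 = 0.86566 ≈ 0.8657 bits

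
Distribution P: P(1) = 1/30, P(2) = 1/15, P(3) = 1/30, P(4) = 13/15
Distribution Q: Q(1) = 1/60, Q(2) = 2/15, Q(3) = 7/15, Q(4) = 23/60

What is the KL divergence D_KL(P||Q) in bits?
0.8597 bits

D_KL(P||Q) = Σ P(x) log₂(P(x)/Q(x))

Computing term by term:
  P(1)·log₂(P(1)/Q(1)) = (1/30)·log₂((1/30)/(1/60)) = 0.03333
  P(2)·log₂(P(2)/Q(2)) = (1/15)·log₂((1/15)/(2/15)) = -0.06667
  P(3)·log₂(P(3)/Q(3)) = (1/30)·log₂((1/30)/(7/15)) = -0.12691
  P(4)·log₂(P(4)/Q(4)) = (13/15)·log₂((13/15)/(23/60)) = 1.01996

D_KL(P||Q) = 0.03333 - 0.06667 - 0.12691 + 1.01996 = 0.85971 ≈ 0.8597 bits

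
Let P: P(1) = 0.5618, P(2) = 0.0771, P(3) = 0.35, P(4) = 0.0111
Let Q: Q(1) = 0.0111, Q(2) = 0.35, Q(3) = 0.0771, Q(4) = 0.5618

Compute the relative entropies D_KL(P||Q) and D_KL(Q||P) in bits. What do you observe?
D_KL(P||Q) = 3.7134 bits, D_KL(Q||P) = 3.7134 bits. The two directions give the same value here, because Q is a self-inverse relabeling of P; in general KL divergence is asymmetric.

D_KL(P||Q) = Σ P(x) log₂(P(x)/Q(x))

Computing term by term:
  P(1)·log₂(P(1)/Q(1)) = 0.5618·log₂(0.5618/0.0111) = 3.18059
  P(2)·log₂(P(2)/Q(2)) = 0.0771·log₂(0.0771/0.35) = -0.16827
  P(3)·log₂(P(3)/Q(3)) = 0.35·log₂(0.35/0.0771) = 0.76389
  P(4)·log₂(P(4)/Q(4)) = 0.0111·log₂(0.0111/0.5618) = -0.06284

D_KL(P||Q) = 3.18059 - 0.16827 + 0.76389 - 0.06284 = 3.71337 ≈ 3.7134 bits

D_KL(Q||P) = Σ Q(x) log₂(Q(x)/P(x))

Computing term by term:
  Q(1)·log₂(Q(1)/P(1)) = 0.0111·log₂(0.0111/0.5618) = -0.06284
  Q(2)·log₂(Q(2)/P(2)) = 0.35·log₂(0.35/0.0771) = 0.76389
  Q(3)·log₂(Q(3)/P(3)) = 0.0771·log₂(0.0771/0.35) = -0.16827
  Q(4)·log₂(Q(4)/P(4)) = 0.5618·log₂(0.5618/0.0111) = 3.18059

D_KL(Q||P) = -0.06284 + 0.76389 - 0.16827 + 3.18059 = 3.71337 ≈ 3.7134 bits

These ARE equal here. Q is P with outcomes relabeled (Q(1) = P(4), Q(2) = P(3), Q(3) = P(2), Q(4) = P(1)) by a relabeling that is its own inverse, so the two sums contain exactly the same terms in a different order. This is a special case — KL divergence is not symmetric in general: D_KL(P||Q) ≠ D_KL(Q||P) for most P, Q.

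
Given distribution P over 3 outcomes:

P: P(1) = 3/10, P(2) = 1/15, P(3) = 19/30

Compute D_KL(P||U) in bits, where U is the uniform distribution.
0.3861 bits

U(i) = 1/3 for all i

D_KL(P||U) = Σ P(x) log₂(P(x) / (1/3))
           = Σ P(x) log₂(P(x)) + log₂(3)
           = log₂(3) - H(P)

H(P) = -Σ P(x) log₂(P(x)):
  -P(1)·log₂(P(1)) = -(3/10)·log₂(3/10) = 0.52109
  -P(2)·log₂(P(2)) = -(1/15)·log₂(1/15) = 0.26046
  -P(3)·log₂(P(3)) = -(19/30)·log₂(19/30) = 0.41734
H(P) = 0.52109 + 0.26046 + 0.41734 = 1.19889 bits

log₂(3) = 1.58496 bits

D_KL(P||U) = 1.58496 - 1.19889 = 0.38607 ≈ 0.3861 bits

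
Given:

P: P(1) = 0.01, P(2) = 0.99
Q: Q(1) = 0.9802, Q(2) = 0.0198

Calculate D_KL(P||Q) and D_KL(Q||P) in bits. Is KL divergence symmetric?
D_KL(P||Q) = 5.5213 bits, D_KL(Q||P) = 6.3723 bits. No, KL divergence is not symmetric.

D_KL(P||Q) = Σ P(x) log₂(P(x)/Q(x))

Computing term by term:
  P(1)·log₂(P(1)/Q(1)) = 0.01·log₂(0.01/0.9802) = -0.06615
  P(2)·log₂(P(2)/Q(2)) = 0.99·log₂(0.99/0.0198) = 5.58742

D_KL(P||Q) = -0.06615 + 5.58742 = 5.52127 ≈ 5.5213 bits

D_KL(Q||P) = Σ Q(x) log₂(Q(x)/P(x))

Computing term by term:
  Q(1)·log₂(Q(1)/P(1)) = 0.9802·log₂(0.9802/0.01) = 6.48403
  Q(2)·log₂(Q(2)/P(2)) = 0.0198·log₂(0.0198/0.99) = -0.11175

D_KL(Q||P) = 6.48403 - 0.11175 = 6.37228 ≈ 6.3723 bits

These are NOT equal (difference: 0.8510 bits). KL divergence is asymmetric: D_KL(P||Q) ≠ D_KL(Q||P) in general.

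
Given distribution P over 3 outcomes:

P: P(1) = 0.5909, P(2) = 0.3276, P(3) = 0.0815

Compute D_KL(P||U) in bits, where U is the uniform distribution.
0.3142 bits

U(i) = 1/3 for all i

D_KL(P||U) = Σ P(x) log₂(P(x) / (1/3))
           = Σ P(x) log₂(P(x)) + log₂(3)
           = log₂(3) - H(P)

H(P) = -Σ P(x) log₂(P(x)):
  -P(1)·log₂(P(1)) = -(0.5909)·log₂(0.5909) = 0.44850
  -P(2)·log₂(P(2)) = -(0.3276)·log₂(0.3276) = 0.52743
  -P(3)·log₂(P(3)) = -(0.0815)·log₂(0.0815) = 0.29479
H(P) = 0.44850 + 0.52743 + 0.29479 = 1.27072 bits

log₂(3) = 1.58496 bits

D_KL(P||U) = 1.58496 - 1.27072 = 0.31424 ≈ 0.3142 bits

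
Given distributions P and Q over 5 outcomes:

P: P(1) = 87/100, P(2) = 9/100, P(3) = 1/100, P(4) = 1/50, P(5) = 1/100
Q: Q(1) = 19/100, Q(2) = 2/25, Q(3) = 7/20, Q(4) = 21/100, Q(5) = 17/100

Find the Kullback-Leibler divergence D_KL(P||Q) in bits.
1.7649 bits

D_KL(P||Q) = Σ P(x) log₂(P(x)/Q(x))

Computing term by term:
  P(1)·log₂(P(1)/Q(1)) = (87/100)·log₂((87/100)/(19/100)) = 1.90966
  P(2)·log₂(P(2)/Q(2)) = (9/100)·log₂((9/100)/(2/25)) = 0.01529
  P(3)·log₂(P(3)/Q(3)) = (1/100)·log₂((1/100)/(7/20)) = -0.05129
  P(4)·log₂(P(4)/Q(4)) = (1/50)·log₂((1/50)/(21/100)) = -0.06785
  P(5)·log₂(P(5)/Q(5)) = (1/100)·log₂((1/100)/(17/100)) = -0.04087

D_KL(P||Q) = 1.90966 + 0.01529 - 0.05129 - 0.06785 - 0.04087 = 1.76494 ≈ 1.7649 bits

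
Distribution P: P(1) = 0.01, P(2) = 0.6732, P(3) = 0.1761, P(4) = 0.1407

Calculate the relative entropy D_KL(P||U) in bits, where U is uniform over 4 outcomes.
0.7099 bits

U(i) = 1/4 for all i

D_KL(P||U) = Σ P(x) log₂(P(x) / (1/4))
           = Σ P(x) log₂(P(x)) + log₂(4)
           = log₂(4) - H(P)

H(P) = -Σ P(x) log₂(P(x)):
  -P(1)·log₂(P(1)) = -(0.01)·log₂(0.01) = 0.06644
  -P(2)·log₂(P(2)) = -(0.6732)·log₂(0.6732) = 0.38433
  -P(3)·log₂(P(3)) = -(0.1761)·log₂(0.1761) = 0.44122
  -P(4)·log₂(P(4)) = -(0.1407)·log₂(0.1407) = 0.39808
H(P) = 0.06644 + 0.38433 + 0.44122 + 0.39808 = 1.29007 bits

log₂(4) = 2.00000 bits

D_KL(P||U) = 2.00000 - 1.29007 = 0.70993 ≈ 0.7099 bits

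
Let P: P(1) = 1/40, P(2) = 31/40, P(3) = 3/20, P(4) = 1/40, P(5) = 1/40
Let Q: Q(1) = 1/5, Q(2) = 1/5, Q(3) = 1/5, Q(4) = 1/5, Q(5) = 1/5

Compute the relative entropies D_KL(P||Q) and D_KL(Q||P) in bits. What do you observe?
D_KL(P||Q) = 1.2272 bits, D_KL(Q||P) = 1.4922 bits. The two directions give different values (D_KL(Q||P) exceeds D_KL(P||Q) by 0.2650 bits): KL divergence is asymmetric.

D_KL(P||Q) = Σ P(x) log₂(P(x)/Q(x))

Computing term by term:
  P(1)·log₂(P(1)/Q(1)) = (1/40)·log₂((1/40)/(1/5)) = -0.07500
  P(2)·log₂(P(2)/Q(2)) = (31/40)·log₂((31/40)/(1/5)) = 1.51450
  P(3)·log₂(P(3)/Q(3)) = (3/20)·log₂((3/20)/(1/5)) = -0.06226
  P(4)·log₂(P(4)/Q(4)) = (1/40)·log₂((1/40)/(1/5)) = -0.07500
  P(5)·log₂(P(5)/Q(5)) = (1/40)·log₂((1/40)/(1/5)) = -0.07500

D_KL(P||Q) = -0.07500 + 1.51450 - 0.06226 - 0.07500 - 0.07500 = 1.22724 ≈ 1.2272 bits

D_KL(Q||P) = Σ Q(x) log₂(Q(x)/P(x))

Computing term by term:
  Q(1)·log₂(Q(1)/P(1)) = (1/5)·log₂((1/5)/(1/40)) = 0.60000
  Q(2)·log₂(Q(2)/P(2)) = (1/5)·log₂((1/5)/(31/40)) = -0.39084
  Q(3)·log₂(Q(3)/P(3)) = (1/5)·log₂((1/5)/(3/20)) = 0.08301
  Q(4)·log₂(Q(4)/P(4)) = (1/5)·log₂((1/5)/(1/40)) = 0.60000
  Q(5)·log₂(Q(5)/P(5)) = (1/5)·log₂((1/5)/(1/40)) = 0.60000

D_KL(Q||P) = 0.60000 - 0.39084 + 0.08301 + 0.60000 + 0.60000 = 1.49217 ≈ 1.4922 bits

These are NOT equal (difference: 0.2650 bits). KL divergence is asymmetric: D_KL(P||Q) ≠ D_KL(Q||P) in general.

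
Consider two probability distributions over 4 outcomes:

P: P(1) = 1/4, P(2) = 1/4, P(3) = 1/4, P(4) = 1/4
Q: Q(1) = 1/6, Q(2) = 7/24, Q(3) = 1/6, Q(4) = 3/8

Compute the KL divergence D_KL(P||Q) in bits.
0.0906 bits

D_KL(P||Q) = Σ P(x) log₂(P(x)/Q(x))

Computing term by term:
  P(1)·log₂(P(1)/Q(1)) = (1/4)·log₂((1/4)/(1/6)) = 0.14624
  P(2)·log₂(P(2)/Q(2)) = (1/4)·log₂((1/4)/(7/24)) = -0.05560
  P(3)·log₂(P(3)/Q(3)) = (1/4)·log₂((1/4)/(1/6)) = 0.14624
  P(4)·log₂(P(4)/Q(4)) = (1/4)·log₂((1/4)/(3/8)) = -0.14624

D_KL(P||Q) = 0.14624 - 0.05560 + 0.14624 - 0.14624 = 0.09064 ≈ 0.0906 bits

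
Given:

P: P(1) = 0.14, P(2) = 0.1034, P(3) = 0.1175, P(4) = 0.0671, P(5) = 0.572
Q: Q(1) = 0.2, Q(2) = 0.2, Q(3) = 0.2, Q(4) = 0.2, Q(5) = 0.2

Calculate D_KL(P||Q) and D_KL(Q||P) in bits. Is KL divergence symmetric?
D_KL(P||Q) = 0.5008 bits, D_KL(Q||P) = 0.4587 bits. No, KL divergence is not symmetric.

D_KL(P||Q) = Σ P(x) log₂(P(x)/Q(x))

Computing term by term:
  P(1)·log₂(P(1)/Q(1)) = 0.14·log₂(0.14/0.2) = -0.07204
  P(2)·log₂(P(2)/Q(2)) = 0.1034·log₂(0.1034/0.2) = -0.09841
  P(3)·log₂(P(3)/Q(3)) = 0.1175·log₂(0.1175/0.2) = -0.09016
  P(4)·log₂(P(4)/Q(4)) = 0.0671·log₂(0.0671/0.2) = -0.10572
  P(5)·log₂(P(5)/Q(5)) = 0.572·log₂(0.572/0.2) = 0.86716

D_KL(P||Q) = -0.07204 - 0.09841 - 0.09016 - 0.10572 + 0.86716 = 0.50083 ≈ 0.5008 bits

D_KL(Q||P) = Σ Q(x) log₂(Q(x)/P(x))

Computing term by term:
  Q(1)·log₂(Q(1)/P(1)) = 0.2·log₂(0.2/0.14) = 0.10291
  Q(2)·log₂(Q(2)/P(2)) = 0.2·log₂(0.2/0.1034) = 0.19035
  Q(3)·log₂(Q(3)/P(3)) = 0.2·log₂(0.2/0.1175) = 0.15347
  Q(4)·log₂(Q(4)/P(4)) = 0.2·log₂(0.2/0.0671) = 0.31512
  Q(5)·log₂(Q(5)/P(5)) = 0.2·log₂(0.2/0.572) = -0.30320

D_KL(Q||P) = 0.10291 + 0.19035 + 0.15347 + 0.31512 - 0.30320 = 0.45865 ≈ 0.4587 bits

These are NOT equal (difference: 0.0421 bits). KL divergence is asymmetric: D_KL(P||Q) ≠ D_KL(Q||P) in general.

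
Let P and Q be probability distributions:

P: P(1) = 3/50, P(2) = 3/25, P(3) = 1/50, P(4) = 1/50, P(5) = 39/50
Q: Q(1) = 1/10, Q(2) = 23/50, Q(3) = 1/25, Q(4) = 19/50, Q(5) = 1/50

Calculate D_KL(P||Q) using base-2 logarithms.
3.7408 bits

D_KL(P||Q) = Σ P(x) log₂(P(x)/Q(x))

Computing term by term:
  P(1)·log₂(P(1)/Q(1)) = (3/50)·log₂((3/50)/(1/10)) = -0.04422
  P(2)·log₂(P(2)/Q(2)) = (3/25)·log₂((3/25)/(23/50)) = -0.23263
  P(3)·log₂(P(3)/Q(3)) = (1/50)·log₂((1/50)/(1/25)) = -0.02000
  P(4)·log₂(P(4)/Q(4)) = (1/50)·log₂((1/50)/(19/50)) = -0.08496
  P(5)·log₂(P(5)/Q(5)) = (39/50)·log₂((39/50)/(1/50)) = 4.12261

D_KL(P||Q) = -0.04422 - 0.23263 - 0.02000 - 0.08496 + 4.12261 = 3.74080 ≈ 3.7408 bits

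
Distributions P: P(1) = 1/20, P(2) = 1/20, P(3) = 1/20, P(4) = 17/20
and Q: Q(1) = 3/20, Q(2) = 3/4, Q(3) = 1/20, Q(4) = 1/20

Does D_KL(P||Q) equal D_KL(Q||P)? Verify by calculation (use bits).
D_KL(P||Q) = 3.1998 bits, D_KL(Q||P) = 2.9635 bits. No — D_KL(P||Q) ≠ D_KL(Q||P) for this pair.

D_KL(P||Q) = Σ P(x) log₂(P(x)/Q(x))

Computing term by term:
  P(1)·log₂(P(1)/Q(1)) = (1/20)·log₂((1/20)/(3/20)) = -0.07925
  P(2)·log₂(P(2)/Q(2)) = (1/20)·log₂((1/20)/(3/4)) = -0.19534
  P(3)·log₂(P(3)/Q(3)) = (1/20)·log₂((1/20)/(1/20)) = 0.00000
  P(4)·log₂(P(4)/Q(4)) = (17/20)·log₂((17/20)/(1/20)) = 3.47434

D_KL(P||Q) = -0.07925 - 0.19534 + 0.00000 + 3.47434 = 3.19975 ≈ 3.1998 bits

D_KL(Q||P) = Σ Q(x) log₂(Q(x)/P(x))

Computing term by term:
  Q(1)·log₂(Q(1)/P(1)) = (3/20)·log₂((3/20)/(1/20)) = 0.23774
  Q(2)·log₂(Q(2)/P(2)) = (3/4)·log₂((3/4)/(1/20)) = 2.93017
  Q(3)·log₂(Q(3)/P(3)) = (1/20)·log₂((1/20)/(1/20)) = 0.00000
  Q(4)·log₂(Q(4)/P(4)) = (1/20)·log₂((1/20)/(17/20)) = -0.20437

D_KL(Q||P) = 0.23774 + 2.93017 + 0.00000 - 0.20437 = 2.96354 ≈ 2.9635 bits

These are NOT equal (difference: 0.2363 bits). KL divergence is asymmetric: D_KL(P||Q) ≠ D_KL(Q||P) in general.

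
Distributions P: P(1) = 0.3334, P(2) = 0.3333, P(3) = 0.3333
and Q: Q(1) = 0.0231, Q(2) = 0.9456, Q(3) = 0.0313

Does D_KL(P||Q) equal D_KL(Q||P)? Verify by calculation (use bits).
D_KL(P||Q) = 1.9200 bits, D_KL(Q||P) = 1.2268 bits. No — D_KL(P||Q) ≠ D_KL(Q||P) for this pair.

D_KL(P||Q) = Σ P(x) log₂(P(x)/Q(x))

Computing term by term:
  P(1)·log₂(P(1)/Q(1)) = 0.3334·log₂(0.3334/0.0231) = 1.28402
  P(2)·log₂(P(2)/Q(2)) = 0.3333·log₂(0.3333/0.9456) = -0.50142
  P(3)·log₂(P(3)/Q(3)) = 0.3333·log₂(0.3333/0.0313) = 1.13742

D_KL(P||Q) = 1.28402 - 0.50142 + 1.13742 = 1.92002 ≈ 1.9200 bits

D_KL(Q||P) = Σ Q(x) log₂(Q(x)/P(x))

Computing term by term:
  Q(1)·log₂(Q(1)/P(1)) = 0.0231·log₂(0.0231/0.3334) = -0.08896
  Q(2)·log₂(Q(2)/P(2)) = 0.9456·log₂(0.9456/0.3333) = 1.42257
  Q(3)·log₂(Q(3)/P(3)) = 0.0313·log₂(0.0313/0.3333) = -0.10681

D_KL(Q||P) = -0.08896 + 1.42257 - 0.10681 = 1.22680 ≈ 1.2268 bits

These are NOT equal (difference: 0.6932 bits). KL divergence is asymmetric: D_KL(P||Q) ≠ D_KL(Q||P) in general.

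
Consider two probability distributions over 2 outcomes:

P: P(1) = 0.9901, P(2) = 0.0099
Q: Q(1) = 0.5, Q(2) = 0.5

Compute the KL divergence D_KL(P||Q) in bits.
0.9199 bits

D_KL(P||Q) = Σ P(x) log₂(P(x)/Q(x))

Computing term by term:
  P(1)·log₂(P(1)/Q(1)) = 0.9901·log₂(0.9901/0.5) = 0.97589
  P(2)·log₂(P(2)/Q(2)) = 0.0099·log₂(0.0099/0.5) = -0.05602

D_KL(P||Q) = 0.97589 - 0.05602 = 0.91987 ≈ 0.9199 bits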